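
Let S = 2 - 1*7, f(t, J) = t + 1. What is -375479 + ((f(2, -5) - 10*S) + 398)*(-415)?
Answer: -562644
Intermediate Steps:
f(t, J) = 1 + t
S = -5 (S = 2 - 7 = -5)
-375479 + ((f(2, -5) - 10*S) + 398)*(-415) = -375479 + (((1 + 2) - 10*(-5)) + 398)*(-415) = -375479 + ((3 + 50) + 398)*(-415) = -375479 + (53 + 398)*(-415) = -375479 + 451*(-415) = -375479 - 187165 = -562644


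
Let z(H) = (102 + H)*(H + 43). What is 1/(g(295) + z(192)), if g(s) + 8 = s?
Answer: 1/69377 ≈ 1.4414e-5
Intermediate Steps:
g(s) = -8 + s
z(H) = (43 + H)*(102 + H) (z(H) = (102 + H)*(43 + H) = (43 + H)*(102 + H))
1/(g(295) + z(192)) = 1/((-8 + 295) + (4386 + 192² + 145*192)) = 1/(287 + (4386 + 36864 + 27840)) = 1/(287 + 69090) = 1/69377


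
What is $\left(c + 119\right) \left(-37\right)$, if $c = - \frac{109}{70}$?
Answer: $- \frac{304177}{70} \approx -4345.4$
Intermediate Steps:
$c = - \frac{109}{70}$ ($c = \left(-109\right) \frac{1}{70} = - \frac{109}{70} \approx -1.5571$)
$\left(c + 119\right) \left(-37\right) = \left(- \frac{109}{70} + 119\right) \left(-37\right) = \frac{8221}{70} \left(-37\right) = - \frac{304177}{70}$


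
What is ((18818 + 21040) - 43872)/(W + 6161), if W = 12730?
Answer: -446/2099 ≈ -0.21248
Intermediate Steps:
((18818 + 21040) - 43872)/(W + 6161) = ((18818 + 21040) - 43872)/(12730 + 6161) = (39858 - 43872)/18891 = -4014*1/18891 = -446/2099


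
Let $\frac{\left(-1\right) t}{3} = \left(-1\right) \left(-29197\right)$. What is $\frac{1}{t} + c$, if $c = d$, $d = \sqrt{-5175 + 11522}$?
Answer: $- \frac{1}{87591} + \sqrt{6347} \approx 79.668$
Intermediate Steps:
$t = -87591$ ($t = - 3 \left(\left(-1\right) \left(-29197\right)\right) = \left(-3\right) 29197 = -87591$)
$d = \sqrt{6347} \approx 79.668$
$c = \sqrt{6347} \approx 79.668$
$\frac{1}{t} + c = \frac{1}{-87591} + \sqrt{6347} = - \frac{1}{87591} + \sqrt{6347}$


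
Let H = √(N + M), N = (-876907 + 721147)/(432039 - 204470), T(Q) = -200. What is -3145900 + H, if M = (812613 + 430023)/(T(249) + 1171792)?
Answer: -3145900 + √1671332749939853466342/66654504962 ≈ -3.1459e+6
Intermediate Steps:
N = -155760/227569 ≈ -0.68445
M = 310659/292898 (M = (812613 + 430023)/(-200 + 1171792) = 1242636/1171592 = 1242636*(1/1171592) = 310659/292898 ≈ 1.0606)
H = √1671332749939853466342/66654504962 (H = √(-155760/227569 + 310659/292898) = √(25074565491/66654504962) = √1671332749939853466342/66654504962 ≈ 0.61334)
-3145900 + H = -3145900 + √1671332749939853466342/66654504962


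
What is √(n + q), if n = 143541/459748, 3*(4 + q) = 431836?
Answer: 5*√2738222091733629/689622 ≈ 379.40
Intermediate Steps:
q = 431824/3 (q = -4 + (⅓)*431836 = -4 + 431836/3 = 431824/3 ≈ 1.4394e+5)
n = 143541/459748 (n = 143541*(1/459748) = 143541/459748 ≈ 0.31222)
√(n + q) = √(143541/459748 + 431824/3) = √(198530650975/1379244) = 5*√2738222091733629/689622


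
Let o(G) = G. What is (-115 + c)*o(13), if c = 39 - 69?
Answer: -1885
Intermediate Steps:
c = -30
(-115 + c)*o(13) = (-115 - 30)*13 = -145*13 = -1885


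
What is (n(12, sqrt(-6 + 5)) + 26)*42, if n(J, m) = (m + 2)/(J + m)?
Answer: 31878/29 + 84*I/29 ≈ 1099.2 + 2.8966*I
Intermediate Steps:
n(J, m) = (2 + m)/(J + m)
(n(12, sqrt(-6 + 5)) + 26)*42 = ((2 + sqrt(-6 + 5))/(12 + sqrt(-6 + 5)) + 26)*42 = ((2 + sqrt(-1))/(12 + sqrt(-1)) + 26)*42 = ((2 + I)/(12 + I) + 26)*42 = (((12 - I)/145)*(2 + I) + 26)*42 = ((2 + I)*(12 - I)/145 + 26)*42 = (26 + (2 + I)*(12 - I)/145)*42 = 1092 + 42*(2 + I)*(12 - I)/145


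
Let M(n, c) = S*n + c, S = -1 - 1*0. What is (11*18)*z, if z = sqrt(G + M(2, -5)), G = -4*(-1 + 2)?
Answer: 198*I*sqrt(11) ≈ 656.69*I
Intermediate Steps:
G = -4 (G = -4*1 = -4)
S = -1 (S = -1 + 0 = -1)
M(n, c) = c - n (M(n, c) = -n + c = c - n)
z = I*sqrt(11) (z = sqrt(-4 + (-5 - 1*2)) = sqrt(-4 + (-5 - 2)) = sqrt(-4 - 7) = sqrt(-11) = I*sqrt(11) ≈ 3.3166*I)
(11*18)*z = (11*18)*(I*sqrt(11)) = 198*(I*sqrt(11)) = 198*I*sqrt(11)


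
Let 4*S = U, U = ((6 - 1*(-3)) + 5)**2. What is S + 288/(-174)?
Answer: 1373/29 ≈ 47.345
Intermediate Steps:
U = 196 (U = ((6 + 3) + 5)**2 = (9 + 5)**2 = 14**2 = 196)
S = 49 (S = (1/4)*196 = 49)
S + 288/(-174) = 49 + 288/(-174) = 49 + 288*(-1/174) = 49 - 48/29 = 1373/29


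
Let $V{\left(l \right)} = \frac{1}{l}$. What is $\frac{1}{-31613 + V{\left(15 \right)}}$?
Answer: $- \frac{15}{474194} \approx -3.1633 \cdot 10^{-5}$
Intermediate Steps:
$\frac{1}{-31613 + V{\left(15 \right)}} = \frac{1}{-31613 + \frac{1}{15}} = \frac{1}{- \frac{474194}{15}} = - \frac{15}{474194}$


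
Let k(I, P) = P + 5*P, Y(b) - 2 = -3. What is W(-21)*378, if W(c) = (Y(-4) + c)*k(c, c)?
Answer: 1047816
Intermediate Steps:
Y(b) = -1 (Y(b) = 2 - 3 = -1)
k(I, P) = 6*P
W(c) = 6*c*(-1 + c) (W(c) = (-1 + c)*(6*c) = 6*c*(-1 + c))
W(-21)*378 = (6*(-21)*(-1 - 21))*378 = (6*(-21)*(-22))*378 = 2772*378 = 1047816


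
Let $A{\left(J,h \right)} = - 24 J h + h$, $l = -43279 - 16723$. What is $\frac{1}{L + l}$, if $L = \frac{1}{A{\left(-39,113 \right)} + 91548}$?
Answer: $- \frac{197429}{11846134857} \approx -1.6666 \cdot 10^{-5}$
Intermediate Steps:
$l = -60002$
$A{\left(J,h \right)} = h - 24 J h$ ($A{\left(J,h \right)} = - 24 J h + h = h - 24 J h$)
$L = \frac{1}{197429}$ ($L = \frac{1}{113 \left(1 - -936\right) + 91548} = \frac{1}{113 \left(1 + 936\right) + 91548} = \frac{1}{113 \cdot 937 + 91548} = \frac{1}{105881 + 91548} = \frac{1}{197429} \approx 5.0651 \cdot 10^{-6}$)
$\frac{1}{L + l} = \frac{1}{\frac{1}{197429} - 60002} = \frac{1}{- \frac{11846134857}{197429}} = - \frac{197429}{11846134857}$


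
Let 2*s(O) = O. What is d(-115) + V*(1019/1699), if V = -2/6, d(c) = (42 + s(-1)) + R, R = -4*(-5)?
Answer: 624893/10194 ≈ 61.300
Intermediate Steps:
s(O) = O/2
R = 20
d(c) = 123/2 (d(c) = (42 + (½)*(-1)) + 20 = (42 - ½) + 20 = 83/2 + 20 = 123/2)
V = -⅓ (V = -2*⅙ = -⅓ ≈ -0.33333)
d(-115) + V*(1019/1699) = 123/2 - 1019/(3*1699) = 123/2 - ⅓*1019/1699 = 123/2 - 1019/5097 = 624893/10194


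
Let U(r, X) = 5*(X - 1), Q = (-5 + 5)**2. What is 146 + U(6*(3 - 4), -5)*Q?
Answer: 146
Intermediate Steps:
Q = 0 (Q = 0**2 = 0)
U(r, X) = -5 + 5*X (U(r, X) = 5*(-1 + X) = -5 + 5*X)
146 + U(6*(3 - 4), -5)*Q = 146 + (-5 + 5*(-5))*0 = 146 + (-5 - 25)*0 = 146 - 30*0 = 146 + 0 = 146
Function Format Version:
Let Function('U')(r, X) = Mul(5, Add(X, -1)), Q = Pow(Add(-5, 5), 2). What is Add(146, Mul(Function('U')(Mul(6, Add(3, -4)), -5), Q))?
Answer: 146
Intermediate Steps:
Q = 0 (Q = Pow(0, 2) = 0)
Function('U')(r, X) = Add(-5, Mul(5, X)) (Function('U')(r, X) = Mul(5, Add(-1, X)) = Add(-5, Mul(5, X)))
Add(146, Mul(Function('U')(Mul(6, Add(3, -4)), -5), Q)) = Add(146, Mul(Add(-5, Mul(5, -5)), 0)) = Add(146, Mul(Add(-5, -25), 0)) = Add(146, Mul(-30, 0)) = Add(146, 0) = 146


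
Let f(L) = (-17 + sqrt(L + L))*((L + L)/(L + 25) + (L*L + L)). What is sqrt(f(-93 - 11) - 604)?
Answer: 2*sqrt(-285139993 + 66870024*I*sqrt(13))/79 ≈ 168.19 + 459.39*I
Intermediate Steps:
f(L) = (-17 + sqrt(2)*sqrt(L))*(L + L**2 + 2*L/(25 + L)) (f(L) = (-17 + sqrt(2*L))*((2*L)/(25 + L) + (L**2 + L)) = (-17 + sqrt(2)*sqrt(L))*(2*L/(25 + L) + (L + L**2)) = (-17 + sqrt(2)*sqrt(L))*(L + L**2 + 2*L/(25 + L)))
sqrt(f(-93 - 11) - 604) = sqrt((-459*(-93 - 11) - 442*(-93 - 11)**2 - 17*(-93 - 11)**3 + sqrt(2)*(-93 - 11)**(7/2) + 26*sqrt(2)*(-93 - 11)**(5/2) + 27*sqrt(2)*(-93 - 11)**(3/2))/(25 + (-93 - 11)) - 604) = sqrt((-459*(-104) - 442*(-104)**2 - 17*(-104)**3 + sqrt(2)*(-104)**(7/2) + 26*sqrt(2)*(-104)**(5/2) + 27*sqrt(2)*(-104)**(3/2))/(25 - 104) - 604) = sqrt((47736 - 442*10816 - 17*(-1124864) + sqrt(2)*(-2249728*I*sqrt(26)) + 26*sqrt(2)*(21632*I*sqrt(26)) + 27*sqrt(2)*(-208*I*sqrt(26)))/(-79) - 604) = sqrt(-(47736 - 4780672 + 19122688 - 4499456*I*sqrt(13) + 1124864*I*sqrt(13) - 11232*I*sqrt(13))/79 - 604) = sqrt(-(14389752 - 3385824*I*sqrt(13))/79 - 604) = sqrt((-14389752/79 + 3385824*I*sqrt(13)/79) - 604) = sqrt(-14437468/79 + 3385824*I*sqrt(13)/79)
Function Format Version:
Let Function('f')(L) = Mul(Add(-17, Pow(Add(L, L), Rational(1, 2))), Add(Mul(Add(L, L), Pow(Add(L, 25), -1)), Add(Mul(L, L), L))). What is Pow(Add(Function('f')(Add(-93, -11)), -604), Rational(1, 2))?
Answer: Mul(Rational(2, 79), Pow(Add(-285139993, Mul(66870024, I, Pow(13, Rational(1, 2)))), Rational(1, 2))) ≈ Add(168.19, Mul(459.39, I))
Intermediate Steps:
Function('f')(L) = Mul(Add(-17, Mul(Pow(2, Rational(1, 2)), Pow(L, Rational(1, 2)))), Add(L, Pow(L, 2), Mul(2, L, Pow(Add(25, L), -1)))) (Function('f')(L) = Mul(Add(-17, Pow(Mul(2, L), Rational(1, 2))), Add(Mul(Mul(2, L), Pow(Add(25, L), -1)), Add(Pow(L, 2), L))) = Mul(Add(-17, Mul(Pow(2, Rational(1, 2)), Pow(L, Rational(1, 2)))), Add(Mul(2, L, Pow(Add(25, L), -1)), Add(L, Pow(L, 2)))) = Mul(Add(-17, Mul(Pow(2, Rational(1, 2)), Pow(L, Rational(1, 2)))), Add(L, Pow(L, 2), Mul(2, L, Pow(Add(25, L), -1)))))
Pow(Add(Function('f')(Add(-93, -11)), -604), Rational(1, 2)) = Pow(Add(Mul(Pow(Add(25, Add(-93, -11)), -1), Add(Mul(-459, Add(-93, -11)), Mul(-442, Pow(Add(-93, -11), 2)), Mul(-17, Pow(Add(-93, -11), 3)), Mul(Pow(2, Rational(1, 2)), Pow(Add(-93, -11), Rational(7, 2))), Mul(26, Pow(2, Rational(1, 2)), Pow(Add(-93, -11), Rational(5, 2))), Mul(27, Pow(2, Rational(1, 2)), Pow(Add(-93, -11), Rational(3, 2))))), -604), Rational(1, 2)) = Pow(Add(Mul(Pow(Add(25, -104), -1), Add(Mul(-459, -104), Mul(-442, Pow(-104, 2)), Mul(-17, Pow(-104, 3)), Mul(Pow(2, Rational(1, 2)), Pow(-104, Rational(7, 2))), Mul(26, Pow(2, Rational(1, 2)), Pow(-104, Rational(5, 2))), Mul(27, Pow(2, Rational(1, 2)), Pow(-104, Rational(3, 2))))), -604), Rational(1, 2)) = Pow(Add(Mul(Pow(-79, -1), Add(47736, Mul(-442, 10816), Mul(-17, -1124864), Mul(Pow(2, Rational(1, 2)), Mul(-2249728, I, Pow(26, Rational(1, 2)))), Mul(26, Pow(2, Rational(1, 2)), Mul(21632, I, Pow(26, Rational(1, 2)))), Mul(27, Pow(2, Rational(1, 2)), Mul(-208, I, Pow(26, Rational(1, 2)))))), -604), Rational(1, 2)) = Pow(Add(Mul(Rational(-1, 79), Add(47736, -4780672, 19122688, Mul(-4499456, I, Pow(13, Rational(1, 2))), Mul(1124864, I, Pow(13, Rational(1, 2))), Mul(-11232, I, Pow(13, Rational(1, 2))))), -604), Rational(1, 2)) = Pow(Add(Mul(Rational(-1, 79), Add(14389752, Mul(-3385824, I, Pow(13, Rational(1, 2))))), -604), Rational(1, 2)) = Pow(Add(Add(Rational(-14389752, 79), Mul(Rational(3385824, 79), I, Pow(13, Rational(1, 2)))), -604), Rational(1, 2)) = Pow(Add(Rational(-14437468, 79), Mul(Rational(3385824, 79), I, Pow(13, Rational(1, 2)))), Rational(1, 2))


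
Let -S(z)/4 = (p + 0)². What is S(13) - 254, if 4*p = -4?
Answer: -258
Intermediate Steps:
p = -1 (p = (¼)*(-4) = -1)
S(z) = -4 (S(z) = -4*(-1 + 0)² = -4*(-1)² = -4*1 = -4)
S(13) - 254 = -4 - 254 = -258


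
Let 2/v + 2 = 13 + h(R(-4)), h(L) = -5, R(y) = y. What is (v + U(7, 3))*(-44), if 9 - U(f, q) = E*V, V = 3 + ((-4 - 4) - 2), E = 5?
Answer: -5852/3 ≈ -1950.7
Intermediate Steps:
V = -7 (V = 3 + (-8 - 2) = 3 - 10 = -7)
v = ⅓ (v = 2/(-2 + (13 - 5)) = 2/(-2 + 8) = 2/6 = 2*(⅙) = ⅓ ≈ 0.33333)
U(f, q) = 44 (U(f, q) = 9 - 5*(-7) = 9 - 1*(-35) = 9 + 35 = 44)
(v + U(7, 3))*(-44) = (⅓ + 44)*(-44) = (133/3)*(-44) = -5852/3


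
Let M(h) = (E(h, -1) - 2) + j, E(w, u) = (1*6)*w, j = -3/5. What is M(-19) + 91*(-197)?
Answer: -90218/5 ≈ -18044.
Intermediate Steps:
j = -⅗ (j = -3*⅕ = -⅗ ≈ -0.60000)
E(w, u) = 6*w
M(h) = -13/5 + 6*h (M(h) = (6*h - 2) - ⅗ = (-2 + 6*h) - ⅗ = -13/5 + 6*h)
M(-19) + 91*(-197) = (-13/5 + 6*(-19)) + 91*(-197) = (-13/5 - 114) - 17927 = -583/5 - 17927 = -90218/5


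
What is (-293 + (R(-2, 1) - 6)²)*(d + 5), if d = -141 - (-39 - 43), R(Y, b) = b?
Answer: 14472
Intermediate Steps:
d = -59 (d = -141 - 1*(-82) = -141 + 82 = -59)
(-293 + (R(-2, 1) - 6)²)*(d + 5) = (-293 + (1 - 6)²)*(-59 + 5) = (-293 + (-5)²)*(-54) = (-293 + 25)*(-54) = -268*(-54) = 14472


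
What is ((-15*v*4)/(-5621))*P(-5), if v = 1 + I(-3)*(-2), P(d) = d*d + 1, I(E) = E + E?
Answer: 20280/5621 ≈ 3.6079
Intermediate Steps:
I(E) = 2*E
P(d) = 1 + d**2 (P(d) = d**2 + 1 = 1 + d**2)
v = 13 (v = 1 + (2*(-3))*(-2) = 1 - 6*(-2) = 1 + 12 = 13)
((-15*v*4)/(-5621))*P(-5) = ((-15*13*4)/(-5621))*(1 + (-5)**2) = (-195*4*(-1/5621))*(1 + 25) = -780*(-1/5621)*26 = (780/5621)*26 = 20280/5621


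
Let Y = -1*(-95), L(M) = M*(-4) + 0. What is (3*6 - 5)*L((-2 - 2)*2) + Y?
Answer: 511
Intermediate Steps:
L(M) = -4*M (L(M) = -4*M + 0 = -4*M)
Y = 95
(3*6 - 5)*L((-2 - 2)*2) + Y = (3*6 - 5)*(-4*(-2 - 2)*2) + 95 = (18 - 5)*(-(-16)*2) + 95 = 13*(-4*(-8)) + 95 = 13*32 + 95 = 416 + 95 = 511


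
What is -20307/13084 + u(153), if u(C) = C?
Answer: 1981545/13084 ≈ 151.45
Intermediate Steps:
-20307/13084 + u(153) = -20307/13084 + 153 = 1981545/13084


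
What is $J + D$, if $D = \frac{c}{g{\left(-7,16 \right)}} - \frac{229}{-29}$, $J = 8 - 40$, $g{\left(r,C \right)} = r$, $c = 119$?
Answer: $- \frac{1192}{29} \approx -41.103$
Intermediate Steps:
$J = -32$ ($J = 8 - 40 = -32$)
$D = - \frac{264}{29}$ ($D = \frac{119}{-7} - \frac{229}{-29} = 119 \left(- \frac{1}{7}\right) - - \frac{229}{29} = -17 + \frac{229}{29} = - \frac{264}{29} \approx -9.1035$)
$J + D = -32 - \frac{264}{29} = - \frac{1192}{29}$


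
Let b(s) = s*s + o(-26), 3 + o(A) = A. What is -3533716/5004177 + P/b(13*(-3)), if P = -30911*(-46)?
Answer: 3555098498545/3733116042 ≈ 952.31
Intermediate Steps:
P = 1421906
o(A) = -3 + A
b(s) = -29 + s² (b(s) = s*s + (-3 - 26) = s² - 29 = -29 + s²)
-3533716/5004177 + P/b(13*(-3)) = -3533716/5004177 + 1421906/(-29 + (13*(-3))²) = -3533716*1/5004177 + 1421906/(-29 + (-39)²) = -3533716/5004177 + 1421906/(-29 + 1521) = -3533716/5004177 + 1421906/1492 = -3533716/5004177 + 1421906*(1/1492) = -3533716/5004177 + 710953/746 = 3555098498545/3733116042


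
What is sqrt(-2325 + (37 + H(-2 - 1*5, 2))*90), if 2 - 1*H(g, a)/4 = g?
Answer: sqrt(4245) ≈ 65.154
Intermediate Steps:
H(g, a) = 8 - 4*g
sqrt(-2325 + (37 + H(-2 - 1*5, 2))*90) = sqrt(-2325 + (37 + (8 - 4*(-2 - 1*5)))*90) = sqrt(-2325 + (37 + (8 - 4*(-2 - 5)))*90) = sqrt(-2325 + (37 + (8 - 4*(-7)))*90) = sqrt(-2325 + (37 + (8 + 28))*90) = sqrt(-2325 + (37 + 36)*90) = sqrt(-2325 + 73*90) = sqrt(-2325 + 6570) = sqrt(4245)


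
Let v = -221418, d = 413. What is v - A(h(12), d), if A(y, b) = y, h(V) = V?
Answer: -221430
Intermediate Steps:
v - A(h(12), d) = -221418 - 1*12 = -221418 - 12 = -221430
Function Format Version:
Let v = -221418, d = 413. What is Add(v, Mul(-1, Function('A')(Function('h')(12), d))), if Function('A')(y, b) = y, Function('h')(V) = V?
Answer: -221430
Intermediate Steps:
Add(v, Mul(-1, Function('A')(Function('h')(12), d))) = Add(-221418, Mul(-1, 12)) = Add(-221418, -12) = -221430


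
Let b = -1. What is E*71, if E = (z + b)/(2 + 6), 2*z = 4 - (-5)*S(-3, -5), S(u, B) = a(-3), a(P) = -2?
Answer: -71/2 ≈ -35.500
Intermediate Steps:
S(u, B) = -2
z = -3 (z = (4 - (-5)*(-2))/2 = (4 - 1*10)/2 = (4 - 10)/2 = (½)*(-6) = -3)
E = -½ (E = (-3 - 1)/(2 + 6) = -4/8 = -4*⅛ = -½ ≈ -0.50000)
E*71 = -½*71 = -71/2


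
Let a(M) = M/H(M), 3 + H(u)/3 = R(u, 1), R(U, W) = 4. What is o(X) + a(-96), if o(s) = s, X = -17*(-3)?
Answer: 19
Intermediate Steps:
H(u) = 3 (H(u) = -9 + 3*4 = -9 + 12 = 3)
X = 51
a(M) = M/3
o(X) + a(-96) = 51 + (1/3)*(-96) = 51 - 32 = 19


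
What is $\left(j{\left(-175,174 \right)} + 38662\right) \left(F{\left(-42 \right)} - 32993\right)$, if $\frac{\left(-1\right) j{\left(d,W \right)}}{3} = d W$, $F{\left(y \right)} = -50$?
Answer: $-4295986516$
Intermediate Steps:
$j{\left(d,W \right)} = - 3 W d$ ($j{\left(d,W \right)} = - 3 d W = - 3 W d$)
$\left(j{\left(-175,174 \right)} + 38662\right) \left(F{\left(-42 \right)} - 32993\right) = \left(\left(-3\right) 174 \left(-175\right) + 38662\right) \left(-50 - 32993\right) = \left(91350 + 38662\right) \left(-33043\right) = 130012 \left(-33043\right) = -4295986516$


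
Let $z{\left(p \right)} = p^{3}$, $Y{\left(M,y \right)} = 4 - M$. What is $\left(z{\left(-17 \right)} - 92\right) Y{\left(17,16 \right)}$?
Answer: $65065$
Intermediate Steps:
$\left(z{\left(-17 \right)} - 92\right) Y{\left(17,16 \right)} = \left(\left(-17\right)^{3} - 92\right) \left(4 - 17\right) = \left(-4913 - 92\right) \left(4 - 17\right) = \left(-5005\right) \left(-13\right) = 65065$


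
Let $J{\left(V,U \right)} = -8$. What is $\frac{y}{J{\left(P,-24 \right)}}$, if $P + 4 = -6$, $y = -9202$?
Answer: $\frac{4601}{4} \approx 1150.3$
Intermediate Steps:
$P = -10$ ($P = -4 - 6 = -10$)
$\frac{y}{J{\left(P,-24 \right)}} = - \frac{9202}{-8} = \left(-9202\right) \left(- \frac{1}{8}\right) = \frac{4601}{4}$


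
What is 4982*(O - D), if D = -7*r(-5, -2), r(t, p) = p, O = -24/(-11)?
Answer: -647660/11 ≈ -58878.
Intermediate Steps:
O = 24/11 (O = -24*(-1/11) = 24/11 ≈ 2.1818)
D = 14 (D = -7*(-2) = 14)
4982*(O - D) = 4982*(24/11 - 1*14) = 4982*(24/11 - 14) = 4982*(-130/11) = -647660/11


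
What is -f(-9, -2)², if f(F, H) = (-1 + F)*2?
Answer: -400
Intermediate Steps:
f(F, H) = -2 + 2*F
-f(-9, -2)² = -(-2 + 2*(-9))² = -(-2 - 18)² = -1*(-20)² = -1*400 = -400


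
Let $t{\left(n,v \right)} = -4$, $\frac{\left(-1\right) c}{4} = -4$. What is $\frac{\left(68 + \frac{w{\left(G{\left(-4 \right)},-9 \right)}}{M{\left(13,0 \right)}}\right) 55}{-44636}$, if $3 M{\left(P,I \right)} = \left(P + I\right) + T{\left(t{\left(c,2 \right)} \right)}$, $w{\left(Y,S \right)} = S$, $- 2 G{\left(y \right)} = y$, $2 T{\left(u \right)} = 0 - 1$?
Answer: $- \frac{9053}{111590} \approx -0.081127$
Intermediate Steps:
$c = 16$ ($c = \left(-4\right) \left(-4\right) = 16$)
$T{\left(u \right)} = - \frac{1}{2}$ ($T{\left(u \right)} = \frac{0 - 1}{2} = \frac{1}{2} \left(-1\right) = - \frac{1}{2}$)
$G{\left(y \right)} = - \frac{y}{2}$
$M{\left(P,I \right)} = - \frac{1}{6} + \frac{I}{3} + \frac{P}{3}$ ($M{\left(P,I \right)} = \frac{\left(P + I\right) - \frac{1}{2}}{3} = \frac{\left(I + P\right) - \frac{1}{2}}{3} = \frac{- \frac{1}{2} + I + P}{3} = - \frac{1}{6} + \frac{I}{3} + \frac{P}{3}$)
$\frac{\left(68 + \frac{w{\left(G{\left(-4 \right)},-9 \right)}}{M{\left(13,0 \right)}}\right) 55}{-44636} = \frac{\left(68 - \frac{9}{- \frac{1}{6} + \frac{1}{3} \cdot 0 + \frac{1}{3} \cdot 13}\right) 55}{-44636} = \left(68 - \frac{9}{- \frac{1}{6} + 0 + \frac{13}{3}}\right) 55 \left(- \frac{1}{44636}\right) = \left(68 - \frac{9}{\frac{25}{6}}\right) 55 \left(- \frac{1}{44636}\right) = \left(68 - \frac{54}{25}\right) 55 \left(- \frac{1}{44636}\right) = \frac{1646}{25} \cdot 55 \left(- \frac{1}{44636}\right) = \frac{18106}{5} \left(- \frac{1}{44636}\right) = - \frac{9053}{111590}$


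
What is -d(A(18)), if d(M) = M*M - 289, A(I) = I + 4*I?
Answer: -7811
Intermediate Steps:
A(I) = 5*I
d(M) = -289 + M² (d(M) = M² - 289 = -289 + M²)
-d(A(18)) = -(-289 + (5*18)²) = -(-289 + 90²) = -(-289 + 8100) = -1*7811 = -7811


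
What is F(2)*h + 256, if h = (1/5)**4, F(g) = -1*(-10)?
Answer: 32002/125 ≈ 256.02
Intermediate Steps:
F(g) = 10
h = 1/625 (h = (1/5)**4 = 1/625 ≈ 0.0016000)
F(2)*h + 256 = 10*(1/625) + 256 = 2/125 + 256 = 32002/125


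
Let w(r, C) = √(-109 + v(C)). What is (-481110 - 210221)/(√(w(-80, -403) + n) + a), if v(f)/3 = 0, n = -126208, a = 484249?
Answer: -691331/(484249 + √(-126208 + I*√109)) ≈ -1.4276 + 0.0010474*I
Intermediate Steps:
v(f) = 0 (v(f) = 3*0 = 0)
w(r, C) = I*√109 (w(r, C) = √(-109 + 0) = √(-109) = I*√109)
(-481110 - 210221)/(√(w(-80, -403) + n) + a) = (-481110 - 210221)/(√(I*√109 - 126208) + 484249) = -691331/(√(-126208 + I*√109) + 484249) = -691331/(484249 + √(-126208 + I*√109))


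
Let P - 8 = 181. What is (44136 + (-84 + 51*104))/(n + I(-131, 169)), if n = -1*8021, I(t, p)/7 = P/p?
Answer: -4170582/677113 ≈ -6.1594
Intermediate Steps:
P = 189 (P = 8 + 181 = 189)
I(t, p) = 1323/p (I(t, p) = 7*(189/p) = 1323/p)
n = -8021
(44136 + (-84 + 51*104))/(n + I(-131, 169)) = (44136 + (-84 + 51*104))/(-8021 + 1323/169) = (44136 + (-84 + 5304))/(-8021 + 1323*(1/169)) = (44136 + 5220)/(-8021 + 1323/169) = 49356/(-1354226/169) = 49356*(-169/1354226) = -4170582/677113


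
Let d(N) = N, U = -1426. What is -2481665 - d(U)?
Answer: -2480239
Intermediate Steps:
-2481665 - d(U) = -2481665 - 1*(-1426) = -2481665 + 1426 = -2480239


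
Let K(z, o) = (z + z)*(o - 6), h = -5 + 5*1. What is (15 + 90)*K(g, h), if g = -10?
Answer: 12600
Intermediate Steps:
h = 0 (h = -5 + 5 = 0)
K(z, o) = 2*z*(-6 + o) (K(z, o) = (2*z)*(-6 + o) = 2*z*(-6 + o))
(15 + 90)*K(g, h) = (15 + 90)*(2*(-10)*(-6 + 0)) = 105*(2*(-10)*(-6)) = 105*120 = 12600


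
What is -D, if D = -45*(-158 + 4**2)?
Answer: -6390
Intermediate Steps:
D = 6390 (D = -45*(-158 + 16) = -45*(-142) = 6390)
-D = -1*6390 = -6390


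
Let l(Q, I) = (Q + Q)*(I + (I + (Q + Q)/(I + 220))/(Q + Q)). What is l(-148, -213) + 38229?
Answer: 707152/7 ≈ 1.0102e+5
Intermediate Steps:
l(Q, I) = 2*Q*(I + (I + 2*Q/(220 + I))/(2*Q)) (l(Q, I) = (2*Q)*(I + (I + (2*Q)/(220 + I))/((2*Q))) = (2*Q)*(I + (I + 2*Q/(220 + I))*(1/(2*Q))) = (2*Q)*(I + (I + 2*Q/(220 + I))/(2*Q)) = 2*Q*(I + (I + 2*Q/(220 + I))/(2*Q)))
l(-148, -213) + 38229 = ((-213)² + 2*(-148) + 220*(-213) + 2*(-148)*(-213)² + 440*(-213)*(-148))/(220 - 213) + 38229 = (45369 - 296 - 46860 + 2*(-148)*45369 + 13870560)/7 + 38229 = (45369 - 296 - 46860 - 13429224 + 13870560)/7 + 38229 = (⅐)*439549 + 38229 = 439549/7 + 38229 = 707152/7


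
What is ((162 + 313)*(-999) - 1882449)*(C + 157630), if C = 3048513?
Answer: -7556795691282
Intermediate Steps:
((162 + 313)*(-999) - 1882449)*(C + 157630) = ((162 + 313)*(-999) - 1882449)*(3048513 + 157630) = (475*(-999) - 1882449)*3206143 = (-474525 - 1882449)*3206143 = -2356974*3206143 = -7556795691282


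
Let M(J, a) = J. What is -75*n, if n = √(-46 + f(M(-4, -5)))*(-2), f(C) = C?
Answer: 750*I*√2 ≈ 1060.7*I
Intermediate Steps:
n = -10*I*√2 (n = √(-46 - 4)*(-2) = √(-50)*(-2) = (5*I*√2)*(-2) = -10*I*√2 ≈ -14.142*I)
-75*n = -(-750)*I*√2 = 750*I*√2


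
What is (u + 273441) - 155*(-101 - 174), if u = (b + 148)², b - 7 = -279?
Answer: 331442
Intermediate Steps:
b = -272 (b = 7 - 279 = -272)
u = 15376 (u = (-272 + 148)² = (-124)² = 15376)
(u + 273441) - 155*(-101 - 174) = (15376 + 273441) - 155*(-101 - 174) = 288817 - 155*(-275) = 288817 + 42625 = 331442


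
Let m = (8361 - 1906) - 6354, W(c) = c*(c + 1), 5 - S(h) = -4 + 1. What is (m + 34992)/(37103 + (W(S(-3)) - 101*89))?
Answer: 35093/28186 ≈ 1.2451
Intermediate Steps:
S(h) = 8 (S(h) = 5 - (-4 + 1) = 5 - 1*(-3) = 5 + 3 = 8)
W(c) = c*(1 + c)
m = 101 (m = 6455 - 6354 = 101)
(m + 34992)/(37103 + (W(S(-3)) - 101*89)) = (101 + 34992)/(37103 + (8*(1 + 8) - 101*89)) = 35093/(37103 + (8*9 - 8989)) = 35093/(37103 + (72 - 8989)) = 35093/(37103 - 8917) = 35093/28186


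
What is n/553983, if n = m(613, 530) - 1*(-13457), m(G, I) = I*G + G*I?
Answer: 221079/184661 ≈ 1.1972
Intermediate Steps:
m(G, I) = 2*G*I (m(G, I) = G*I + G*I = 2*G*I)
n = 663237 (n = 2*613*530 - 1*(-13457) = 649780 + 13457 = 663237)
n/553983 = 663237/553983 = 663237*(1/553983) = 221079/184661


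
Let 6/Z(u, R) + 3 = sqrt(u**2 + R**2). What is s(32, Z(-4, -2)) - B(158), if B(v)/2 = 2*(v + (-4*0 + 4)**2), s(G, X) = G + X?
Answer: -7286/11 + 12*sqrt(5)/11 ≈ -659.92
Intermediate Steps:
Z(u, R) = 6/(-3 + sqrt(R**2 + u**2)) (Z(u, R) = 6/(-3 + sqrt(u**2 + R**2)) = 6/(-3 + sqrt(R**2 + u**2)))
B(v) = 64 + 4*v (B(v) = 2*(2*(v + (-4*0 + 4)**2)) = 2*(2*(v + (0 + 4)**2)) = 2*(2*(v + 4**2)) = 2*(2*(v + 16)) = 2*(2*(16 + v)) = 2*(32 + 2*v) = 64 + 4*v)
s(32, Z(-4, -2)) - B(158) = (32 + 6/(-3 + sqrt((-2)**2 + (-4)**2))) - (64 + 4*158) = (32 + 6/(-3 + sqrt(4 + 16))) - (64 + 632) = (32 + 6/(-3 + sqrt(20))) - 1*696 = (32 + 6/(-3 + 2*sqrt(5))) - 696 = -664 + 6/(-3 + 2*sqrt(5))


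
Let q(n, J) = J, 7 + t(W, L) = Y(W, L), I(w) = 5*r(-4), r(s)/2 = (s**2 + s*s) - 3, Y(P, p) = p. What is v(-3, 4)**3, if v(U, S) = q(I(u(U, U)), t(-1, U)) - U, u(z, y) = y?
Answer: -343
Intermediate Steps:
r(s) = -6 + 4*s**2 (r(s) = 2*((s**2 + s*s) - 3) = 2*((s**2 + s**2) - 3) = 2*(2*s**2 - 3) = 2*(-3 + 2*s**2) = -6 + 4*s**2)
I(w) = 290 (I(w) = 5*(-6 + 4*(-4)**2) = 5*(-6 + 4*16) = 5*(-6 + 64) = 5*58 = 290)
t(W, L) = -7 + L
v(U, S) = -7 (v(U, S) = (-7 + U) - U = -7)
v(-3, 4)**3 = (-7)**3 = -343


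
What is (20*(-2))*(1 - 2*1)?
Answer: 40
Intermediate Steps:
(20*(-2))*(1 - 2*1) = -40*(1 - 2) = -40*(-1) = 40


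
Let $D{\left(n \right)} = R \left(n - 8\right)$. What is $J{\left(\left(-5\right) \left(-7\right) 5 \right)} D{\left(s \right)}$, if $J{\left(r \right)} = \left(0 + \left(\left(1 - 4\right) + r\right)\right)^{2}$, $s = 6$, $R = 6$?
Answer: $-355008$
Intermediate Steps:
$D{\left(n \right)} = -48 + 6 n$ ($D{\left(n \right)} = 6 \left(n - 8\right) = 6 \left(-8 + n\right) = -48 + 6 n$)
$J{\left(r \right)} = \left(-3 + r\right)^{2}$ ($J{\left(r \right)} = \left(0 + \left(-3 + r\right)\right)^{2} = \left(-3 + r\right)^{2}$)
$J{\left(\left(-5\right) \left(-7\right) 5 \right)} D{\left(s \right)} = \left(-3 + \left(-5\right) \left(-7\right) 5\right)^{2} \left(-48 + 6 \cdot 6\right) = \left(-3 + 35 \cdot 5\right)^{2} \left(-48 + 36\right) = \left(-3 + 175\right)^{2} \left(-12\right) = 172^{2} \left(-12\right) = 29584 \left(-12\right) = -355008$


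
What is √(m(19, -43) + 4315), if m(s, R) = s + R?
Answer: √4291 ≈ 65.506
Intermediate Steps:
m(s, R) = R + s
√(m(19, -43) + 4315) = √((-43 + 19) + 4315) = √(-24 + 4315) = √4291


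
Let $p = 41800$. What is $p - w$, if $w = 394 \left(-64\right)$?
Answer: $67016$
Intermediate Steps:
$w = -25216$
$p - w = 41800 - -25216 = 41800 + 25216 = 67016$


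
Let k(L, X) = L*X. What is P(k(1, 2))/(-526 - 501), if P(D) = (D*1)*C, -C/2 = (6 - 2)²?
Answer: 64/1027 ≈ 0.062317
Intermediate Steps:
C = -32 (C = -2*(6 - 2)² = -2*4² = -2*16 = -32)
P(D) = -32*D (P(D) = (D*1)*(-32) = D*(-32) = -32*D)
P(k(1, 2))/(-526 - 501) = (-32*2)/(-526 - 501) = (-32*2)/(-1027) = -1/1027*(-64) = 64/1027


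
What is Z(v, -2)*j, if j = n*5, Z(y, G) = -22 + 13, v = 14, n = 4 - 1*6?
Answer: 90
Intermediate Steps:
n = -2 (n = 4 - 6 = -2)
Z(y, G) = -9
j = -10 (j = -2*5 = -10)
Z(v, -2)*j = -9*(-10) = 90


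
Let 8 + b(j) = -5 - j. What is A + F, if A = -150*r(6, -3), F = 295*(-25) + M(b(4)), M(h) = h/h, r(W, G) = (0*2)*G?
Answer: -7374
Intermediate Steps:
b(j) = -13 - j (b(j) = -8 + (-5 - j) = -13 - j)
r(W, G) = 0 (r(W, G) = 0*G = 0)
M(h) = 1
F = -7374 (F = 295*(-25) + 1 = -7375 + 1 = -7374)
A = 0 (A = -150*0 = 0)
A + F = 0 - 7374 = -7374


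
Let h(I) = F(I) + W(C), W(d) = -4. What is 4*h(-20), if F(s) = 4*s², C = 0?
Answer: 6384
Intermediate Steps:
h(I) = -4 + 4*I² (h(I) = 4*I² - 4 = -4 + 4*I²)
4*h(-20) = 4*(-4 + 4*(-20)²) = 4*(-4 + 4*400) = 4*(-4 + 1600) = 4*1596 = 6384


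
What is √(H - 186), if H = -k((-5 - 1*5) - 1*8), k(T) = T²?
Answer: I*√510 ≈ 22.583*I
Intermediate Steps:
H = -324 (H = -((-5 - 1*5) - 1*8)² = -((-5 - 5) - 8)² = -(-10 - 8)² = -1*(-18)² = -1*324 = -324)
√(H - 186) = √(-324 - 186) = √(-510) = I*√510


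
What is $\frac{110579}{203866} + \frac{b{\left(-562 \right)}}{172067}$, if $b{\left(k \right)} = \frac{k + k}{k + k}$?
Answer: $\frac{19027200659}{35078611022} \approx 0.54242$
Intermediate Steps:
$b{\left(k \right)} = 1$ ($b{\left(k \right)} = \frac{2 k}{2 k} = 2 k \frac{1}{2 k} = 1$)
$\frac{110579}{203866} + \frac{b{\left(-562 \right)}}{172067} = \frac{110579}{203866} + 1 \cdot \frac{1}{172067} = 110579 \cdot \frac{1}{203866} + 1 \cdot \frac{1}{172067} = \frac{110579}{203866} + \frac{1}{172067} = \frac{19027200659}{35078611022}$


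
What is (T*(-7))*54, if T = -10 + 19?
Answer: -3402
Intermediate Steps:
T = 9
(T*(-7))*54 = (9*(-7))*54 = -63*54 = -3402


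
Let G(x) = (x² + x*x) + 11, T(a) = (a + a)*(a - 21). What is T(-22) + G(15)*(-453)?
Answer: -206941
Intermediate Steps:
T(a) = 2*a*(-21 + a) (T(a) = (2*a)*(-21 + a) = 2*a*(-21 + a))
G(x) = 11 + 2*x² (G(x) = (x² + x²) + 11 = 2*x² + 11 = 11 + 2*x²)
T(-22) + G(15)*(-453) = 2*(-22)*(-21 - 22) + (11 + 2*15²)*(-453) = 2*(-22)*(-43) + (11 + 2*225)*(-453) = 1892 + (11 + 450)*(-453) = 1892 + 461*(-453) = 1892 - 208833 = -206941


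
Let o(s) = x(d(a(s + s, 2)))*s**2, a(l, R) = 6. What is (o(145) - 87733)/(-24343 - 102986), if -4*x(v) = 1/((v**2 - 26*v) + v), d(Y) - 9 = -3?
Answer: 39985223/58062024 ≈ 0.68866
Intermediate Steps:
d(Y) = 6 (d(Y) = 9 - 3 = 6)
x(v) = -1/(4*(v**2 - 25*v)) (x(v) = -1/(4*((v**2 - 26*v) + v)) = -1/(4*(v**2 - 25*v)))
o(s) = s**2/456 (o(s) = (-1/4/(6*(-25 + 6)))*s**2 = (-1/4*1/6/(-19))*s**2 = (-1/4*1/6*(-1/19))*s**2 = s**2/456)
(o(145) - 87733)/(-24343 - 102986) = ((1/456)*145**2 - 87733)/(-24343 - 102986) = ((1/456)*21025 - 87733)/(-127329) = (21025/456 - 87733)*(-1/127329) = -39985223/456*(-1/127329) = 39985223/58062024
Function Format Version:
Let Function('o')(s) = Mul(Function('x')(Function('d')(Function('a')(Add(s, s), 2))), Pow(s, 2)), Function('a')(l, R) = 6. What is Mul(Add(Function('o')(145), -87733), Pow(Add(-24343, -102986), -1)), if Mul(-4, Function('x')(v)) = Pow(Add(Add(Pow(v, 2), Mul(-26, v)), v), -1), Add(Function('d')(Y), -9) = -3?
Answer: Rational(39985223, 58062024) ≈ 0.68866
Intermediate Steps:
Function('d')(Y) = 6 (Function('d')(Y) = Add(9, -3) = 6)
Function('x')(v) = Mul(Rational(-1, 4), Pow(Add(Pow(v, 2), Mul(-25, v)), -1)) (Function('x')(v) = Mul(Rational(-1, 4), Pow(Add(Add(Pow(v, 2), Mul(-26, v)), v), -1)) = Mul(Rational(-1, 4), Pow(Add(Pow(v, 2), Mul(-25, v)), -1)))
Function('o')(s) = Mul(Rational(1, 456), Pow(s, 2)) (Function('o')(s) = Mul(Mul(Rational(-1, 4), Pow(6, -1), Pow(Add(-25, 6), -1)), Pow(s, 2)) = Mul(Mul(Rational(-1, 4), Rational(1, 6), Pow(-19, -1)), Pow(s, 2)) = Mul(Mul(Rational(-1, 4), Rational(1, 6), Rational(-1, 19)), Pow(s, 2)) = Mul(Rational(1, 456), Pow(s, 2)))
Mul(Add(Function('o')(145), -87733), Pow(Add(-24343, -102986), -1)) = Mul(Add(Mul(Rational(1, 456), Pow(145, 2)), -87733), Pow(Add(-24343, -102986), -1)) = Mul(Add(Mul(Rational(1, 456), 21025), -87733), Pow(-127329, -1)) = Mul(Add(Rational(21025, 456), -87733), Rational(-1, 127329)) = Mul(Rational(-39985223, 456), Rational(-1, 127329)) = Rational(39985223, 58062024)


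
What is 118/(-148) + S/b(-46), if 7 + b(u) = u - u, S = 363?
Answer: -27275/518 ≈ -52.654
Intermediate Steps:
b(u) = -7 (b(u) = -7 + (u - u) = -7 + 0 = -7)
118/(-148) + S/b(-46) = 118/(-148) + 363/(-7) = 118*(-1/148) + 363*(-⅐) = -59/74 - 363/7 = -27275/518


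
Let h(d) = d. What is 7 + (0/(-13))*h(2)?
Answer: 7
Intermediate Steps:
7 + (0/(-13))*h(2) = 7 + (0/(-13))*2 = 7 + (0*(-1/13))*2 = 7 + 0*2 = 7 + 0 = 7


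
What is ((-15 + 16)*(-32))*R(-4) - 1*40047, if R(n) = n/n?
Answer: -40079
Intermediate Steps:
R(n) = 1
((-15 + 16)*(-32))*R(-4) - 1*40047 = ((-15 + 16)*(-32))*1 - 1*40047 = (1*(-32))*1 - 40047 = -32*1 - 40047 = -32 - 40047 = -40079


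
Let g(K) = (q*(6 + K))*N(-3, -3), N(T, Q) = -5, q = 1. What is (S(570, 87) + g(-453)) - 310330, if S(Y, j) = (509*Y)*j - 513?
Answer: 24932702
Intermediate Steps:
S(Y, j) = -513 + 509*Y*j (S(Y, j) = 509*Y*j - 513 = -513 + 509*Y*j)
g(K) = -30 - 5*K (g(K) = (1*(6 + K))*(-5) = (6 + K)*(-5) = -30 - 5*K)
(S(570, 87) + g(-453)) - 310330 = ((-513 + 509*570*87) + (-30 - 5*(-453))) - 310330 = ((-513 + 25241310) + (-30 + 2265)) - 310330 = (25240797 + 2235) - 310330 = 25243032 - 310330 = 24932702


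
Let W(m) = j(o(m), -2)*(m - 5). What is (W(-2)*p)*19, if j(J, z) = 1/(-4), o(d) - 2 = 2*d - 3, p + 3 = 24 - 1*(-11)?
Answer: 1064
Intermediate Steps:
p = 32 (p = -3 + (24 - 1*(-11)) = -3 + (24 + 11) = -3 + 35 = 32)
o(d) = -1 + 2*d (o(d) = 2 + (2*d - 3) = 2 + (-3 + 2*d) = -1 + 2*d)
j(J, z) = -¼
W(m) = 5/4 - m/4 (W(m) = -(m - 5)/4 = -(-5 + m)/4 = 5/4 - m/4)
(W(-2)*p)*19 = ((5/4 - ¼*(-2))*32)*19 = ((5/4 + ½)*32)*19 = ((7/4)*32)*19 = 56*19 = 1064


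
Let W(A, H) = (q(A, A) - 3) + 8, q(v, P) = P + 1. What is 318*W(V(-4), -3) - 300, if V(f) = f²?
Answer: 6696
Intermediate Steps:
q(v, P) = 1 + P
W(A, H) = 6 + A (W(A, H) = ((1 + A) - 3) + 8 = (-2 + A) + 8 = 6 + A)
318*W(V(-4), -3) - 300 = 318*(6 + (-4)²) - 300 = 318*(6 + 16) - 300 = 318*22 - 300 = 6996 - 300 = 6696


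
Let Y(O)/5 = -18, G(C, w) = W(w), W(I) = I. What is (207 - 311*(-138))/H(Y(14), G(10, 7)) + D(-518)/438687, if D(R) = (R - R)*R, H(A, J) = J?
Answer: 43125/7 ≈ 6160.7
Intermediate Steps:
G(C, w) = w
Y(O) = -90 (Y(O) = 5*(-18) = -90)
D(R) = 0 (D(R) = 0*R = 0)
(207 - 311*(-138))/H(Y(14), G(10, 7)) + D(-518)/438687 = (207 - 311*(-138))/7 + 0/438687 = (207 + 42918)*(1/7) + 0*(1/438687) = 43125*(1/7) + 0 = 43125/7 + 0 = 43125/7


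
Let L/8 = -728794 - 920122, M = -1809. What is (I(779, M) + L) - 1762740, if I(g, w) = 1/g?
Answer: -11649218971/779 ≈ -1.4954e+7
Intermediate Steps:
L = -13191328 (L = 8*(-728794 - 920122) = 8*(-1648916) = -13191328)
(I(779, M) + L) - 1762740 = (1/779 - 13191328) - 1762740 = -10276044511/779 - 1762740 = -11649218971/779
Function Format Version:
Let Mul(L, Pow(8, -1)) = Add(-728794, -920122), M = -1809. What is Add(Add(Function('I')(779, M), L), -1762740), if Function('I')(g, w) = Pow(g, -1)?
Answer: Rational(-11649218971, 779) ≈ -1.4954e+7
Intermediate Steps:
L = -13191328 (L = Mul(8, Add(-728794, -920122)) = Mul(8, -1648916) = -13191328)
Add(Add(Function('I')(779, M), L), -1762740) = Add(Add(Pow(779, -1), -13191328), -1762740) = Add(Add(Rational(1, 779), -13191328), -1762740) = Add(Rational(-10276044511, 779), -1762740) = Rational(-11649218971, 779)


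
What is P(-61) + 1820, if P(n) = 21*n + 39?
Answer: 578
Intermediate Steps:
P(n) = 39 + 21*n
P(-61) + 1820 = (39 + 21*(-61)) + 1820 = (39 - 1281) + 1820 = -1242 + 1820 = 578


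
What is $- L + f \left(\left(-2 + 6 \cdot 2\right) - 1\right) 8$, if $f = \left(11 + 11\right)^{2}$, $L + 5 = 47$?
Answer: $34806$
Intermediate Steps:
$L = 42$ ($L = -5 + 47 = 42$)
$f = 484$ ($f = 22^{2} = 484$)
$- L + f \left(\left(-2 + 6 \cdot 2\right) - 1\right) 8 = \left(-1\right) 42 + 484 \left(\left(-2 + 6 \cdot 2\right) - 1\right) 8 = -42 + 484 \left(\left(-2 + 12\right) - 1\right) 8 = -42 + 484 \left(10 - 1\right) 8 = -42 + 484 \cdot 9 \cdot 8 = -42 + 484 \cdot 72 = -42 + 34848 = 34806$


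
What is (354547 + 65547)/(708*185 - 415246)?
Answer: -210047/142133 ≈ -1.4778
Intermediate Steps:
(354547 + 65547)/(708*185 - 415246) = 420094/(130980 - 415246) = 420094/(-284266) = 420094*(-1/284266) = -210047/142133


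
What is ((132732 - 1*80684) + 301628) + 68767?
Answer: 422443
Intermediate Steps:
((132732 - 1*80684) + 301628) + 68767 = ((132732 - 80684) + 301628) + 68767 = (52048 + 301628) + 68767 = 353676 + 68767 = 422443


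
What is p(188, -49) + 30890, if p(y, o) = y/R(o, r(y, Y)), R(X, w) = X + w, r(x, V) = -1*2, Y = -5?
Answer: 1575202/51 ≈ 30886.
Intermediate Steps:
r(x, V) = -2
p(y, o) = y/(-2 + o) (p(y, o) = y/(o - 2) = y/(-2 + o))
p(188, -49) + 30890 = 188/(-2 - 49) + 30890 = 188/(-51) + 30890 = 188*(-1/51) + 30890 = -188/51 + 30890 = 1575202/51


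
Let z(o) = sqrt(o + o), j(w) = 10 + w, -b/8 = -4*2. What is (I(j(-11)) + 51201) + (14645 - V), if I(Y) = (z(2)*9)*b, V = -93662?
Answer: 160660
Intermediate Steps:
b = 64 (b = -(-32)*2 = -8*(-8) = 64)
z(o) = sqrt(2)*sqrt(o) (z(o) = sqrt(2*o) = sqrt(2)*sqrt(o))
I(Y) = 1152 (I(Y) = ((sqrt(2)*sqrt(2))*9)*64 = (2*9)*64 = 18*64 = 1152)
(I(j(-11)) + 51201) + (14645 - V) = (1152 + 51201) + (14645 - 1*(-93662)) = 52353 + (14645 + 93662) = 52353 + 108307 = 160660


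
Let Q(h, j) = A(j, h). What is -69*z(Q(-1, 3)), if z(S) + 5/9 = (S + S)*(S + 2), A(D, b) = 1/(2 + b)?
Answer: -1127/3 ≈ -375.67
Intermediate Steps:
Q(h, j) = 1/(2 + h)
z(S) = -5/9 + 2*S*(2 + S) (z(S) = -5/9 + (S + S)*(S + 2) = -5/9 + (2*S)*(2 + S) = -5/9 + 2*S*(2 + S))
-69*z(Q(-1, 3)) = -69*(-5/9 + 2*(1/(2 - 1))² + 4/(2 - 1)) = -69*(-5/9 + 2*(1/1)² + 4/1) = -69*(-5/9 + 2*1² + 4*1) = -69*(-5/9 + 2*1 + 4) = -69*(-5/9 + 2 + 4) = -69*49/9 = -1127/3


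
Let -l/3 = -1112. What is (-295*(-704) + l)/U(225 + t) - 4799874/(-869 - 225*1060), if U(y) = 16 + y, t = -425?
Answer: -6203439011/5505487 ≈ -1126.8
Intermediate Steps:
l = 3336 (l = -3*(-1112) = 3336)
(-295*(-704) + l)/U(225 + t) - 4799874/(-869 - 225*1060) = (-295*(-704) + 3336)/(16 + (225 - 425)) - 4799874/(-869 - 225*1060) = (207680 + 3336)/(16 - 200) - 4799874/(-869 - 238500) = 211016/(-184) - 4799874/(-239369) = 211016*(-1/184) - 4799874*(-1/239369) = -26377/23 + 4799874/239369 = -6203439011/5505487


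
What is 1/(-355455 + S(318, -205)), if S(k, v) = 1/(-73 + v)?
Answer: -278/98816491 ≈ -2.8133e-6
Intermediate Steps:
1/(-355455 + S(318, -205)) = 1/(-355455 + 1/(-73 - 205)) = 1/(-355455 + 1/(-278)) = 1/(-355455 - 1/278) = 1/(-98816491/278) = -278/98816491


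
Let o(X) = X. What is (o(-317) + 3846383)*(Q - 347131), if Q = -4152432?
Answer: -17305616269158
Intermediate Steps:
(o(-317) + 3846383)*(Q - 347131) = (-317 + 3846383)*(-4152432 - 347131) = 3846066*(-4499563) = -17305616269158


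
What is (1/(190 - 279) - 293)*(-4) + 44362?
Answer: 4052530/89 ≈ 45534.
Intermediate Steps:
(1/(190 - 279) - 293)*(-4) + 44362 = (1/(-89) - 293)*(-4) + 44362 = (-1/89 - 293)*(-4) + 44362 = -26078/89*(-4) + 44362 = 104312/89 + 44362 = 4052530/89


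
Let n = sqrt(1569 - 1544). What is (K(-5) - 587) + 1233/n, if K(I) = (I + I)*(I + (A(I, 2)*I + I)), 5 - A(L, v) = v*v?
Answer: -952/5 ≈ -190.40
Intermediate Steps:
A(L, v) = 5 - v**2 (A(L, v) = 5 - v*v = 5 - v**2)
n = 5 (n = sqrt(25) = 5)
K(I) = 6*I**2 (K(I) = (I + I)*(I + ((5 - 1*2**2)*I + I)) = (2*I)*(I + ((5 - 1*4)*I + I)) = (2*I)*(I + ((5 - 4)*I + I)) = (2*I)*(I + (1*I + I)) = (2*I)*(I + (I + I)) = (2*I)*(I + 2*I) = (2*I)*(3*I) = 6*I**2)
(K(-5) - 587) + 1233/n = (6*(-5)**2 - 587) + 1233/5 = (6*25 - 587) + 1233*(1/5) = (150 - 587) + 1233/5 = -437 + 1233/5 = -952/5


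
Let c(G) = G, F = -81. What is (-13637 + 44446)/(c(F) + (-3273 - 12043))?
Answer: -30809/15397 ≈ -2.0010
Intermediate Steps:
(-13637 + 44446)/(c(F) + (-3273 - 12043)) = (-13637 + 44446)/(-81 + (-3273 - 12043)) = 30809/(-81 - 15316) = 30809/(-15397) = 30809*(-1/15397) = -30809/15397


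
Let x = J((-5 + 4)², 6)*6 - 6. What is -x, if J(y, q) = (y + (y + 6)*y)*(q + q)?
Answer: -570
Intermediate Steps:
J(y, q) = 2*q*(y + y*(6 + y)) (J(y, q) = (y + (6 + y)*y)*(2*q) = (y + y*(6 + y))*(2*q) = 2*q*(y + y*(6 + y)))
x = 570 (x = (2*6*(-5 + 4)²*(7 + (-5 + 4)²))*6 - 6 = (2*6*(-1)²*(7 + (-1)²))*6 - 6 = (2*6*1*(7 + 1))*6 - 6 = (2*6*1*8)*6 - 6 = 96*6 - 6 = 576 - 6 = 570)
-x = -1*570 = -570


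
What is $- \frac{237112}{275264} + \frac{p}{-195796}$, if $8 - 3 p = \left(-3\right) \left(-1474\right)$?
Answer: $- \frac{4314429005}{5052711576} \approx -0.85388$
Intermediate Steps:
$p = - \frac{4414}{3}$ ($p = \frac{8}{3} - \frac{\left(-3\right) \left(-1474\right)}{3} = \frac{8}{3} - 1474 = - \frac{4414}{3} \approx -1471.3$)
$- \frac{237112}{275264} + \frac{p}{-195796} = - \frac{237112}{275264} - \frac{4414}{3 \left(-195796\right)} = \left(-237112\right) \frac{1}{275264} - - \frac{2207}{293694} = - \frac{29639}{34408} + \frac{2207}{293694} = - \frac{4314429005}{5052711576}$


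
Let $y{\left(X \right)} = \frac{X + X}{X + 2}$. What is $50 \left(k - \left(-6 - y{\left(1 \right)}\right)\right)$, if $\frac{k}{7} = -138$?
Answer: $- \frac{143900}{3} \approx -47967.0$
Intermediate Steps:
$k = -966$ ($k = 7 \left(-138\right) = -966$)
$y{\left(X \right)} = \frac{2 X}{2 + X}$
$50 \left(k - \left(-6 - y{\left(1 \right)}\right)\right) = 50 \left(-966 - \left(-6 - \frac{2}{2 + 1}\right)\right) = 50 \left(-966 - \left(-6 - \frac{2}{3}\right)\right) = 50 \left(-966 + \left(\left(52 + \frac{2}{3}\right) - 46\right)\right) = 50 \left(-966 + \left(\frac{158}{3} - 46\right)\right) = 50 \left(-966 + \frac{20}{3}\right) = 50 \left(- \frac{2878}{3}\right) = - \frac{143900}{3}$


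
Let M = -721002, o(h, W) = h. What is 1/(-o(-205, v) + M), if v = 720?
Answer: -1/720797 ≈ -1.3874e-6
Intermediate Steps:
1/(-o(-205, v) + M) = 1/(-1*(-205) - 721002) = 1/(205 - 721002) = 1/(-720797) = -1/720797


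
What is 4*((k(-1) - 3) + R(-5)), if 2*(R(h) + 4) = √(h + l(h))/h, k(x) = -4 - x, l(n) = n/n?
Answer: -40 - 4*I/5 ≈ -40.0 - 0.8*I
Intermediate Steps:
l(n) = 1
R(h) = -4 + √(1 + h)/(2*h) (R(h) = -4 + (√(h + 1)/h)/2 = -4 + (√(1 + h)/h)/2 = -4 + √(1 + h)/(2*h))
4*((k(-1) - 3) + R(-5)) = 4*(((-4 - 1*(-1)) - 3) + (-4 + (½)*√(1 - 5)/(-5))) = 4*(((-4 + 1) - 3) + (-4 + (½)*(-⅕)*√(-4))) = 4*((-3 - 3) + (-4 + (½)*(-⅕)*(2*I))) = 4*(-6 + (-4 - I/5)) = 4*(-10 - I/5) = -40 - 4*I/5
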